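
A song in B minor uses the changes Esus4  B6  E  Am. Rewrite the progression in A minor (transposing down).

Dsus4 A6 D Gm

B minor down to A minor is a major second; each chord root moves by that interval while the quality stays the same.
Esus4: root E down a major second → D, giving Dsus4.
B6: root B down a major second → A, giving A6.
E: root E down a major second → D, giving D.
Am: root A down a major second → G, giving Gm.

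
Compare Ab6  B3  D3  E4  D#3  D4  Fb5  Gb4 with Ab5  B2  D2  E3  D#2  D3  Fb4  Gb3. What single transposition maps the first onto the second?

From Ab6 to Ab5 is 8 letter names — an octave of some quality.
Ab5 to Ab6 is 12 semitones, which makes it a perfect octave; the second version is lower, so the direction is down.
Checking another pair — Gb4 → Gb3 — gives the same interval.

down a perfect octave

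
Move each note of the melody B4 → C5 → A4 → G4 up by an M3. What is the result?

D#5 E5 C#5 B4

B4 becomes D#5
C5 becomes E5
A4 becomes C#5
G4 becomes B4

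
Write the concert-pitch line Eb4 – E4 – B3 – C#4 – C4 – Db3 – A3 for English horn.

Bb4 B4 F#4 G#4 G4 Ab3 E4

Written C4 sounds as F3 on the English horn, so concert pitches are written a perfect fifth up.
Eb4 to Bb4
E4 to B4
B3 to F#4
C#4 to G#4
C4 to G4
Db3 to Ab3
A3 to E4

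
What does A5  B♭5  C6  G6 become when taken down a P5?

D5 Eb5 F5 C6

A5 becomes D5
Bb5 becomes Eb5
C6 becomes F5
G6 becomes C6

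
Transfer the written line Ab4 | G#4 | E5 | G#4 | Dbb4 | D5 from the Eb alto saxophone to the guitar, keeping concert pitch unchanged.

Cb5 B4 G5 B4 Fbb4 F5

First find concert pitch: the Eb alto saxophone sounds a major sixth below written, so Ab4 G#4 E5 G#4 Dbb4 D5 sounds Cb4 B3 G4 B3 Fbb3 F4.
Then write for guitar: it sounds a perfect octave below written, so the part must be a perfect octave above concert.
Cb4 → Cb5
B3 → B4
G4 → G5
B3 → B4
Fbb3 → Fbb4
F4 → F5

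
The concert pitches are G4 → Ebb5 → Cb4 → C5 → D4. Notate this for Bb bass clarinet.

The Bb bass clarinet sounds a major ninth below written, so the written part must be a major ninth above concert — transpose each note up.
G4 becomes A5
Ebb5 becomes Fb6
Cb4 becomes Db5
C5 becomes D6
D4 becomes E5

A5 Fb6 Db5 D6 E5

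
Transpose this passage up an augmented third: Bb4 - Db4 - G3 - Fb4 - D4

Bb4 up an augmented third is D#5.
Db4 up an augmented third is F#4.
G3: a third up reaches B, and 5 semitones makes it B#3.
An augmented third up from Fb4 gives A4.
D4: a third up reaches F, and 5 semitones makes it F##4.

D#5 F#4 B#3 A4 F##4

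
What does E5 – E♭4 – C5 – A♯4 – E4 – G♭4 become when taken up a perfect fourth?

E5 up a perfect fourth is A5.
A perfect fourth up from Eb4 gives Ab4.
C5 up a perfect fourth is F5.
A#4 up a perfect fourth is D#5.
A perfect fourth up from E4 gives A4.
Gb4 up a perfect fourth is Cb5.

A5 Ab4 F5 D#5 A4 Cb5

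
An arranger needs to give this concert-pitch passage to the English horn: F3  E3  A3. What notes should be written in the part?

Written C4 sounds as F3 on the English horn, so concert pitches are written a perfect fifth up.
F3 gives C4
E3 gives B3
A3 gives E4

C4 B3 E4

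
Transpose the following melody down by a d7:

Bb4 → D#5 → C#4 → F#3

C#4 E##4 D##3 G##2

Bb4 becomes C#4
D#5 becomes E##4
C#4 becomes D##3
F#3 becomes G##2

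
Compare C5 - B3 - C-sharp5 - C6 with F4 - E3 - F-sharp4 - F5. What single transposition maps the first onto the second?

down a perfect fifth

From C5 to F4 is 5 letter names — a fifth of some quality.
F4 to C5 is 7 semitones, which makes it a perfect fifth; the second version is lower, so the direction is down.
Checking another pair — C6 → F5 — gives the same interval.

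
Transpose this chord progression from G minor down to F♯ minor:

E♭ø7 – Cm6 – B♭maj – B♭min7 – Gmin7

G minor down to F♯ minor is a minor second; each chord root moves by that interval while the quality stays the same.
E♭ø7: root E♭ down a minor second → D, giving Dø7.
Cm6: root C down a minor second → B, giving Bm6.
B♭maj: root B♭ down a minor second → A, giving Amaj.
B♭min7: root B♭ down a minor second → A, giving Amin7.
Gmin7: root G down a minor second → F#, giving F#min7.

Dø7 Bm6 Amaj Amin7 F#min7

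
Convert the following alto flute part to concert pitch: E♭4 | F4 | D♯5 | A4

Bb3 C4 A#4 E4

Written C4 on the alto flute sounds as G3, a perfect fourth lower; apply that shift to every note.
Eb4 -> Bb3
F4 -> C4
D#5 -> A#4
A4 -> E4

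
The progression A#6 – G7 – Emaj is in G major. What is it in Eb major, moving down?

F#6 Eb7 Cmaj

G major down to Eb major is a major third; each chord root moves by that interval while the quality stays the same.
A#6: root A# down a major third → F#, giving F#6.
G7: root G down a major third → Eb, giving Eb7.
Emaj: root E down a major third → C, giving Cmaj.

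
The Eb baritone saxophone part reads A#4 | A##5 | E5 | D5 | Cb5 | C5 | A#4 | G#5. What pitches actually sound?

The Eb baritone saxophone sounds a major thirteenth below written, so transpose each written note down a major thirteenth.
A#4 gives C#3
A##5 gives C##4
E5 gives G3
D5 gives F3
Cb5 gives Ebb3
C5 gives Eb3
A#4 gives C#3
G#5 gives B3

C#3 C##4 G3 F3 Ebb3 Eb3 C#3 B3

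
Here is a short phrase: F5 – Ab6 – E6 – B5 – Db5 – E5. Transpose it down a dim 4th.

C#5 E6 B#5 F##5 A4 B#4

A diminished fourth down from F5 gives C#5.
A diminished fourth down from Ab6 gives E6.
A diminished fourth down from E6 gives B#5.
A diminished fourth down from B5 gives F##5.
Db5 down a diminished fourth is A4.
A diminished fourth down from E5 gives B#4.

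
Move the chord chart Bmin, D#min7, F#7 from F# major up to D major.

F# major up to D major is a minor sixth; each chord root moves by that interval while the quality stays the same.
Bmin: root B up a minor sixth → G, giving Gmin.
D#min7: root D# up a minor sixth → B, giving Bmin7.
F#7: root F# up a minor sixth → D, giving D7.

Gmin Bmin7 D7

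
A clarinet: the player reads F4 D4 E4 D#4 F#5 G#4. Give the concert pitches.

The A clarinet sounds a minor third below written, so transpose each written note down a minor third.
F4 → D4
D4 → B3
E4 → C#4
D#4 → B#3
F#5 → D#5
G#4 → E#4

D4 B3 C#4 B#3 D#5 E#4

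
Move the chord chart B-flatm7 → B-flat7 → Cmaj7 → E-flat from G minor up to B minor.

Dm7 D7 Emaj7 G

G minor up to B minor is a major third; each chord root moves by that interval while the quality stays the same.
B-flatm7: root B-flat up a major third → D, giving Dm7.
B-flat7: root B-flat up a major third → D, giving D7.
Cmaj7: root C up a major third → E, giving Emaj7.
E-flat: root E-flat up a major third → G, giving G.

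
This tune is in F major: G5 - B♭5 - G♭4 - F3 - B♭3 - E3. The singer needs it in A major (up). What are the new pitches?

B5 D6 Bb4 A3 D4 G#3

From F up to A is a major third; apply that to each pitch.
G5 gives B5
Bb5 gives D6
Gb4 gives Bb4
F3 gives A3
Bb3 gives D4
E3 gives G#3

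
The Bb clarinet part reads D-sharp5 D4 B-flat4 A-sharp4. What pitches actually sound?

C#5 C4 Ab4 G#4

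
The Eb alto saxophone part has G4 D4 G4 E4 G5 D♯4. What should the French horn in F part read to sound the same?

First find concert pitch: the Eb alto saxophone sounds a major sixth below written, so G4 D4 G4 E4 G5 D♯4 sounds Bb3 F3 Bb3 G3 Bb4 F#3.
Then write for French horn in F: it sounds a perfect fifth below written, so the part must be a perfect fifth above concert.
Bb3 → F4
F3 → C4
Bb3 → F4
G3 → D4
Bb4 → F5
F#3 → C#4

F4 C4 F4 D4 F5 C#4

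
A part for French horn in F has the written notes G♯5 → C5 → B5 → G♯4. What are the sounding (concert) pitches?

Written C4 on the French horn in F sounds as F3, a perfect fifth lower; apply that shift to every note.
G#5 -> C#5
C5 -> F4
B5 -> E5
G#4 -> C#4

C#5 F4 E5 C#4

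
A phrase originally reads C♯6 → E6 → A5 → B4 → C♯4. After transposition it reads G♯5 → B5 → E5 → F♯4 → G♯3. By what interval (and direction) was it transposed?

Take the first pair: C#6 → G#5. C to G spans 4 letter names, so the interval is some kind of fourth.
G#5 to C#6 is 5 semitones, which makes it a perfect fourth; the second version is lower, so the direction is down.
Checking another pair — C#4 → G#3 — gives the same interval.

down a perfect fourth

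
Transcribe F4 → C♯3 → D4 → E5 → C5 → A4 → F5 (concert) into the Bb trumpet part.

G4 D#3 E4 F#5 D5 B4 G5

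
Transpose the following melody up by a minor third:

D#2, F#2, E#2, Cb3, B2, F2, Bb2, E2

F#2 A2 G#2 Ebb3 D3 Ab2 Db3 G2

A minor third up from D#2 gives F#2.
A minor third up from F#2 gives A2.
E#2: a third up reaches G, and 3 semitones makes it G#2.
Cb3: a third up reaches E, and 3 semitones makes it Ebb3.
B2: a third up reaches D, and 3 semitones makes it D3.
F2 up a minor third is Ab2.
A minor third up from Bb2 gives Db3.
E2: a third up reaches G, and 3 semitones makes it G2.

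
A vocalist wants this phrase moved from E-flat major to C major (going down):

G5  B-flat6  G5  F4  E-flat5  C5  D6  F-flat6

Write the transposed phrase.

E5 G6 E5 D4 C5 A4 B5 Db6

E-flat major to C major down is a minor third, so every note moves down by that interval.
G5 becomes E5
Bb6 becomes G6
G5 becomes E5
F4 becomes D4
Eb5 becomes C5
C5 becomes A4
D6 becomes B5
Fb6 becomes Db6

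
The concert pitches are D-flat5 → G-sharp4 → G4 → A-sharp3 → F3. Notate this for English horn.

The English horn sounds a perfect fifth below written, so the written part must be a perfect fifth above concert — transpose each note up.
Db5 becomes Ab5
G#4 becomes D#5
G4 becomes D5
A#3 becomes E#4
F3 becomes C4

Ab5 D#5 D5 E#4 C4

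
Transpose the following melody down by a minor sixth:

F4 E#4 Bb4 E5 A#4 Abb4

F4 down a minor sixth is A3.
A minor sixth down from E#4 gives G##3.
Bb4 down a minor sixth is D4.
E5: a sixth down reaches G, and 8 semitones makes it G#4.
A minor sixth down from A#4 gives C##4.
Abb4: a sixth down reaches C, and 8 semitones makes it Cb4.

A3 G##3 D4 G#4 C##4 Cb4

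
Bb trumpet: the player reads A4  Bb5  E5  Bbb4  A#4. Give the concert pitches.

The Bb trumpet sounds a major second below written, so transpose each written note down a major second.
A4 → G4
Bb5 → Ab5
E5 → D5
Bbb4 → Abb4
A#4 → G#4

G4 Ab5 D5 Abb4 G#4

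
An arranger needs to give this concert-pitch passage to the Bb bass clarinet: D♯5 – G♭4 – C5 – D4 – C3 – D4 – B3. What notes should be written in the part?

Written C4 sounds as Bb2 on the Bb bass clarinet, so concert pitches are written a major ninth up.
D#5 gives E#6
Gb4 gives Ab5
C5 gives D6
D4 gives E5
C3 gives D4
D4 gives E5
B3 gives C#5

E#6 Ab5 D6 E5 D4 E5 C#5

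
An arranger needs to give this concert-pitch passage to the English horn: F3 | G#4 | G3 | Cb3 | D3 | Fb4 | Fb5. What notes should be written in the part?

C4 D#5 D4 Gb3 A3 Cb5 Cb6

Written C4 sounds as F3 on the English horn, so concert pitches are written a perfect fifth up.
F3 -> C4
G#4 -> D#5
G3 -> D4
Cb3 -> Gb3
D3 -> A3
Fb4 -> Cb5
Fb5 -> Cb6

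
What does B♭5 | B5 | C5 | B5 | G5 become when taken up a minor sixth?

Gb6 G6 Ab5 G6 Eb6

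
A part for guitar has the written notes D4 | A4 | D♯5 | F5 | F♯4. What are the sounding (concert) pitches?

D3 A3 D#4 F4 F#3

Written C4 on the guitar sounds as C3, a perfect octave lower; apply that shift to every note.
D4 -> D3
A4 -> A3
D#5 -> D#4
F5 -> F4
F#4 -> F#3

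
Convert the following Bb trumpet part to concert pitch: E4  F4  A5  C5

D4 Eb4 G5 Bb4

The Bb trumpet sounds a major second below written, so transpose each written note down a major second.
E4 -> D4
F4 -> Eb4
A5 -> G5
C5 -> Bb4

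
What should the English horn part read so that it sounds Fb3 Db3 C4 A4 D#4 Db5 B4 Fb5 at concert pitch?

Cb4 Ab3 G4 E5 A#4 Ab5 F#5 Cb6

The English horn sounds a perfect fifth below written, so the written part must be a perfect fifth above concert — transpose each note up.
Fb3 to Cb4
Db3 to Ab3
C4 to G4
A4 to E5
D#4 to A#4
Db5 to Ab5
B4 to F#5
Fb5 to Cb6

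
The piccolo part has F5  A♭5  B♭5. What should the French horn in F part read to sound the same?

C7 Eb7 F7

First find concert pitch: the piccolo sounds a perfect octave above written, so F5 A♭5 B♭5 sounds F6 Ab6 Bb6.
Then write for French horn in F: it sounds a perfect fifth below written, so the part must be a perfect fifth above concert.
F6 → C7
Ab6 → Eb7
Bb6 → F7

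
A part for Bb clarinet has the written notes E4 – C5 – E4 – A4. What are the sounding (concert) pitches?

D4 Bb4 D4 G4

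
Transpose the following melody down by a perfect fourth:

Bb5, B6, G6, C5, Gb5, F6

F5 F#6 D6 G4 Db5 C6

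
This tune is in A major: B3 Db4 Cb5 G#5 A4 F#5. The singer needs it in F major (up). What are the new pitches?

G4 Bbb4 Abb5 E6 F5 D6

A major to F major up is a minor sixth, so every note moves up by that interval.
B3 gives G4
Db4 gives Bbb4
Cb5 gives Abb5
G#5 gives E6
A4 gives F5
F#5 gives D6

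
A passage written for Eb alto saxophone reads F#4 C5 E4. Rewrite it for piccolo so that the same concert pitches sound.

A2 Eb3 G2

First find concert pitch: the Eb alto saxophone sounds a major sixth below written, so F#4 C5 E4 sounds A3 Eb4 G3.
Then write for piccolo: it sounds a perfect octave above written, so the part must be a perfect octave below concert.
A3 → A2
Eb4 → Eb3
G3 → G2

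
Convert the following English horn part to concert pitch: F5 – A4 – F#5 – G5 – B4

The English horn sounds a perfect fifth below written, so transpose each written note down a perfect fifth.
F5 -> Bb4
A4 -> D4
F#5 -> B4
G5 -> C5
B4 -> E4

Bb4 D4 B4 C5 E4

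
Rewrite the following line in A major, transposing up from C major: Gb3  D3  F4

From C up to A is a major sixth; apply that to each pitch.
Gb3 → Eb4
D3 → B3
F4 → D5

Eb4 B3 D5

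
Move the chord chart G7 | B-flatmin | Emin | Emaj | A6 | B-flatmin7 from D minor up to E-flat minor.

D minor up to E-flat minor is a minor second; each chord root moves by that interval while the quality stays the same.
G7: root G up a minor second → Ab, giving Ab7.
B-flatmin: root B-flat up a minor second → Cb, giving Cbmin.
Emin: root E up a minor second → F, giving Fmin.
Emaj: root E up a minor second → F, giving Fmaj.
A6: root A up a minor second → Bb, giving Bb6.
B-flatmin7: root B-flat up a minor second → Cb, giving Cbmin7.

Ab7 Cbmin Fmin Fmaj Bb6 Cbmin7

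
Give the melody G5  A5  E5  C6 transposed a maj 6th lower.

Bb4 C5 G4 Eb5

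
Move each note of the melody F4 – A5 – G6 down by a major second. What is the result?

Eb4 G5 F6

F4: a second down reaches E, and 2 semitones makes it Eb4.
A major second down from A5 gives G5.
A major second down from G6 gives F6.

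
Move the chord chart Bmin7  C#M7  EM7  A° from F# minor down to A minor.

F# minor down to A minor is a major sixth; each chord root moves by that interval while the quality stays the same.
Bmin7: root B down a major sixth → D, giving Dmin7.
C#M7: root C# down a major sixth → E, giving EM7.
EM7: root E down a major sixth → G, giving GM7.
A°: root A down a major sixth → C, giving C°.

Dmin7 EM7 GM7 C°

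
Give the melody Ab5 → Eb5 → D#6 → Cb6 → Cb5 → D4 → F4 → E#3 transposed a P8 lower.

Ab5 -> Ab4
Eb5 -> Eb4
D#6 -> D#5
Cb6 -> Cb5
Cb5 -> Cb4
D4 -> D3
F4 -> F3
E#3 -> E#2

Ab4 Eb4 D#5 Cb5 Cb4 D3 F3 E#2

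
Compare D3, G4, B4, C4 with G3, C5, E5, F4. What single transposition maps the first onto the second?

up a perfect fourth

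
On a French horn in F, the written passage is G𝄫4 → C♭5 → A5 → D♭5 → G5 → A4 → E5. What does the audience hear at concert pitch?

The French horn in F sounds a perfect fifth below written, so transpose each written note down a perfect fifth.
Gbb4 becomes Cbb4
Cb5 becomes Fb4
A5 becomes D5
Db5 becomes Gb4
G5 becomes C5
A4 becomes D4
E5 becomes A4

Cbb4 Fb4 D5 Gb4 C5 D4 A4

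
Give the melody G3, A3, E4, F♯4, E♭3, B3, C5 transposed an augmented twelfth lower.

G3 becomes Cb2
A3 becomes Db2
E4 becomes Ab2
F#4 becomes Bb2
Eb3 becomes Abb1
B3 becomes Eb2
C5 becomes Fb3

Cb2 Db2 Ab2 Bb2 Abb1 Eb2 Fb3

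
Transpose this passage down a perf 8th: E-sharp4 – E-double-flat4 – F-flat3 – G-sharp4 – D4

E#4 -> E#3
Ebb4 -> Ebb3
Fb3 -> Fb2
G#4 -> G#3
D4 -> D3

E#3 Ebb3 Fb2 G#3 D3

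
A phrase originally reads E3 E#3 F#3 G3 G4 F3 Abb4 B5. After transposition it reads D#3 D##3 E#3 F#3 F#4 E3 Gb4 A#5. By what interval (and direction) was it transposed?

down a minor second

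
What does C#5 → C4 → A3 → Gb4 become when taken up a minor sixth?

A5 Ab4 F4 Ebb5

C#5: a sixth up reaches A, and 8 semitones makes it A5.
C4 up a minor sixth is Ab4.
A3: a sixth up reaches F, and 8 semitones makes it F4.
A minor sixth up from Gb4 gives Ebb5.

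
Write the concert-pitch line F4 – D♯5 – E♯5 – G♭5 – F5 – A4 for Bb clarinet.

Written C4 sounds as Bb3 on the Bb clarinet, so concert pitches are written a major second up.
F4 → G4
D#5 → E#5
E#5 → F##5
Gb5 → Ab5
F5 → G5
A4 → B4

G4 E#5 F##5 Ab5 G5 B4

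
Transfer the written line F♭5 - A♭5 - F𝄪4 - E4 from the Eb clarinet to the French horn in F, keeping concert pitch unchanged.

Ebb6 Gb6 E#5 D5

First find concert pitch: the Eb clarinet sounds a minor third above written, so F♭5 A♭5 F𝄪4 E4 sounds Abb5 Cb6 A#4 G4.
Then write for French horn in F: it sounds a perfect fifth below written, so the part must be a perfect fifth above concert.
Abb5 → Ebb6
Cb6 → Gb6
A#4 → E#5
G4 → D5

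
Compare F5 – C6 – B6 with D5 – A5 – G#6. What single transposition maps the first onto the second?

down a minor third

From F5 to D5 is 3 letter names — a third of some quality.
D5 to F5 is 3 semitones, which makes it a minor third; the second version is lower, so the direction is down.
Checking another pair — B6 → G#6 — gives the same interval.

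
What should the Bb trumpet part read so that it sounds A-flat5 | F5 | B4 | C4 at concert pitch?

Bb5 G5 C#5 D4

Written C4 sounds as Bb3 on the Bb trumpet, so concert pitches are written a major second up.
Ab5 -> Bb5
F5 -> G5
B4 -> C#5
C4 -> D4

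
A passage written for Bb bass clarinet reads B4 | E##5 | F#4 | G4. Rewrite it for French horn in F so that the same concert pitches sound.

E4 A##4 B3 C4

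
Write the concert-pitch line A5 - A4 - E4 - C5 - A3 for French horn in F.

E6 E5 B4 G5 E4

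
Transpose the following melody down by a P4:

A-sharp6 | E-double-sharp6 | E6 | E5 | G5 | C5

A#6 becomes E#6
E##6 becomes B##5
E6 becomes B5
E5 becomes B4
G5 becomes D5
C5 becomes G4

E#6 B##5 B5 B4 D5 G4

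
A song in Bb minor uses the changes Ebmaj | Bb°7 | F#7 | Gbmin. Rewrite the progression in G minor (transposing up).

Cmaj G°7 D#7 Ebmin

Bb minor up to G minor is a major sixth; each chord root moves by that interval while the quality stays the same.
Ebmaj: root Eb up a major sixth → C, giving Cmaj.
Bb°7: root Bb up a major sixth → G, giving G°7.
F#7: root F# up a major sixth → D#, giving D#7.
Gbmin: root Gb up a major sixth → Eb, giving Ebmin.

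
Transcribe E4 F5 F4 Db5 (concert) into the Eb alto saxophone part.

The Eb alto saxophone sounds a major sixth below written, so the written part must be a major sixth above concert — transpose each note up.
E4 gives C#5
F5 gives D6
F4 gives D5
Db5 gives Bb5

C#5 D6 D5 Bb5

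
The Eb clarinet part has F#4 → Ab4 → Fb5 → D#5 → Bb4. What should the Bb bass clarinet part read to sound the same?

First find concert pitch: the Eb clarinet sounds a minor third above written, so F#4 Ab4 Fb5 D#5 Bb4 sounds A4 Cb5 Abb5 F#5 Db5.
Then write for Bb bass clarinet: it sounds a major ninth below written, so the part must be a major ninth above concert.
A4 → B5
Cb5 → Db6
Abb5 → Bbb6
F#5 → G#6
Db5 → Eb6

B5 Db6 Bbb6 G#6 Eb6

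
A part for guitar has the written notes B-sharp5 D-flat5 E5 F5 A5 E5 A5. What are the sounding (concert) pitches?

B#4 Db4 E4 F4 A4 E4 A4

Written C4 on the guitar sounds as C3, a perfect octave lower; apply that shift to every note.
B#5 to B#4
Db5 to Db4
E5 to E4
F5 to F4
A5 to A4
E5 to E4
A5 to A4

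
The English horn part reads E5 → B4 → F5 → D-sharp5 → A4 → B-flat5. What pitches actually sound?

Written C4 on the English horn sounds as F3, a perfect fifth lower; apply that shift to every note.
E5 becomes A4
B4 becomes E4
F5 becomes Bb4
D#5 becomes G#4
A4 becomes D4
Bb5 becomes Eb5

A4 E4 Bb4 G#4 D4 Eb5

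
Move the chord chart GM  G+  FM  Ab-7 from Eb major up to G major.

BM B+ AM C-7

Eb major up to G major is a major third; each chord root moves by that interval while the quality stays the same.
GM: root G up a major third → B, giving BM.
G+: root G up a major third → B, giving B+.
FM: root F up a major third → A, giving AM.
Ab-7: root Ab up a major third → C, giving C-7.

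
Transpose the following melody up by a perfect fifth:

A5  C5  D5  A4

E6 G5 A5 E5

A5 up a perfect fifth is E6.
A perfect fifth up from C5 gives G5.
D5: a fifth up reaches A, and 7 semitones makes it A5.
A4: a fifth up reaches E, and 7 semitones makes it E5.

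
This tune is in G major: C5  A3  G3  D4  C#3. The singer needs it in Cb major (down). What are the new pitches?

From G down to Cb is an augmented fifth; apply that to each pitch.
C5 becomes Fb4
A3 becomes Db3
G3 becomes Cb3
D4 becomes Gb3
C#3 becomes F2

Fb4 Db3 Cb3 Gb3 F2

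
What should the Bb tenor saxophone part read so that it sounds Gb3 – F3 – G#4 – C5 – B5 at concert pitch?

The Bb tenor saxophone sounds a major ninth below written, so the written part must be a major ninth above concert — transpose each note up.
Gb3 → Ab4
F3 → G4
G#4 → A#5
C5 → D6
B5 → C#7

Ab4 G4 A#5 D6 C#7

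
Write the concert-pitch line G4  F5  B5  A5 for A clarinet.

Bb4 Ab5 D6 C6

The A clarinet sounds a minor third below written, so the written part must be a minor third above concert — transpose each note up.
G4 -> Bb4
F5 -> Ab5
B5 -> D6
A5 -> C6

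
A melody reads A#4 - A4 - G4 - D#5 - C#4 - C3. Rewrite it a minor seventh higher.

G#5 G5 F5 C#6 B4 Bb3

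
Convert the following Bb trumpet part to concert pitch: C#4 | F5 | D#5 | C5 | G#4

B3 Eb5 C#5 Bb4 F#4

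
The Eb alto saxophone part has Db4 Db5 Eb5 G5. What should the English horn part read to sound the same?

Cb4 Cb5 Db5 F5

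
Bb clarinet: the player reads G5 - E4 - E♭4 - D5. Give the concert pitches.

F5 D4 Db4 C5

Written C4 on the Bb clarinet sounds as Bb3, a major second lower; apply that shift to every note.
G5 → F5
E4 → D4
Eb4 → Db4
D5 → C5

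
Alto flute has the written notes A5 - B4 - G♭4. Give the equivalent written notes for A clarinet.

First find concert pitch: the alto flute sounds a perfect fourth below written, so A5 B4 G♭4 sounds E5 F#4 Db4.
Then write for A clarinet: it sounds a minor third below written, so the part must be a minor third above concert.
E5 → G5
F#4 → A4
Db4 → Fb4

G5 A4 Fb4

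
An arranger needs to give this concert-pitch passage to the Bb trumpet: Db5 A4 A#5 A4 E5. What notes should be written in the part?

Eb5 B4 B#5 B4 F#5

Written C4 sounds as Bb3 on the Bb trumpet, so concert pitches are written a major second up.
Db5 to Eb5
A4 to B4
A#5 to B#5
A4 to B4
E5 to F#5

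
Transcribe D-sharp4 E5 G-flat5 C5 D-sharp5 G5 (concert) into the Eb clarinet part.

B#3 C#5 Eb5 A4 B#4 E5

The Eb clarinet sounds a minor third above written, so the written part must be a minor third below concert — transpose each note down.
D#4 to B#3
E5 to C#5
Gb5 to Eb5
C5 to A4
D#5 to B#4
G5 to E5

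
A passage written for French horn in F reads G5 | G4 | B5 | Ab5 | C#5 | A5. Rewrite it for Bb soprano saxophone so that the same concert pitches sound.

D5 D4 F#5 Eb5 G#4 E5

First find concert pitch: the French horn in F sounds a perfect fifth below written, so G5 G4 B5 Ab5 C#5 A5 sounds C5 C4 E5 Db5 F#4 D5.
Then write for Bb soprano saxophone: it sounds a major second below written, so the part must be a major second above concert.
C5 → D5
C4 → D4
E5 → F#5
Db5 → Eb5
F#4 → G#4
D5 → E5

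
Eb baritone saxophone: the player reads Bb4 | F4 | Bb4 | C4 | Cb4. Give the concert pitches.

Written C4 on the Eb baritone saxophone sounds as Eb2, a major thirteenth lower; apply that shift to every note.
Bb4 → Db3
F4 → Ab2
Bb4 → Db3
C4 → Eb2
Cb4 → Ebb2

Db3 Ab2 Db3 Eb2 Ebb2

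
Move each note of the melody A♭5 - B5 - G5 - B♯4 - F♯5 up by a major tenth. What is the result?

Ab5 → C7
B5 → D#7
G5 → B6
B#4 → D##6
F#5 → A#6

C7 D#7 B6 D##6 A#6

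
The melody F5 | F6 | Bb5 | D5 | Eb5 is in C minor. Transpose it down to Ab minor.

Db5 Db6 Gb5 Bb4 Cb5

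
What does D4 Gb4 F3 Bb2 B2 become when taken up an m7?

C5 Fb5 Eb4 Ab3 A3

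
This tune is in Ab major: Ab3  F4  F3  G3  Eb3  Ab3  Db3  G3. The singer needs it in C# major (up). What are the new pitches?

C#4 A#4 A#3 B#3 G#3 C#4 F#3 B#3

Ab major to C# major up is an augmented third, so every note moves up by that interval.
Ab3 → C#4
F4 → A#4
F3 → A#3
G3 → B#3
Eb3 → G#3
Ab3 → C#4
Db3 → F#3
G3 → B#3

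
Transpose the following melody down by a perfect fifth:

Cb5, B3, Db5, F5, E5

Fb4 E3 Gb4 Bb4 A4

Cb5 -> Fb4
B3 -> E3
Db5 -> Gb4
F5 -> Bb4
E5 -> A4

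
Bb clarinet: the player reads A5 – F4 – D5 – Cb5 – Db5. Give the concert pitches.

G5 Eb4 C5 Bbb4 Cb5

Written C4 on the Bb clarinet sounds as Bb3, a major second lower; apply that shift to every note.
A5 → G5
F4 → Eb4
D5 → C5
Cb5 → Bbb4
Db5 → Cb5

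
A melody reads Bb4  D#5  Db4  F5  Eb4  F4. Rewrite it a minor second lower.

A minor second down from Bb4 gives A4.
D#5 down a minor second is C##5.
Db4 down a minor second is C4.
F5: a second down reaches E, and 1 semitone makes it E5.
Eb4: a second down reaches D, and 1 semitone makes it D4.
F4: a second down reaches E, and 1 semitone makes it E4.

A4 C##5 C4 E5 D4 E4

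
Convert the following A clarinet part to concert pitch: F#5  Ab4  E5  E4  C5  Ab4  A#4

D#5 F4 C#5 C#4 A4 F4 F##4

The A clarinet sounds a minor third below written, so transpose each written note down a minor third.
F#5 to D#5
Ab4 to F4
E5 to C#5
E4 to C#4
C5 to A4
Ab4 to F4
A#4 to F##4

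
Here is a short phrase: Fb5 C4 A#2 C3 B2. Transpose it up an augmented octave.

Fb5 -> F6
C4 -> C#5
A#2 -> A##3
C3 -> C#4
B2 -> B#3

F6 C#5 A##3 C#4 B#3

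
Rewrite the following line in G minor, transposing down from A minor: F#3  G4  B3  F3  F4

From A down to G is a major second; apply that to each pitch.
F#3 becomes E3
G4 becomes F4
B3 becomes A3
F3 becomes Eb3
F4 becomes Eb4

E3 F4 A3 Eb3 Eb4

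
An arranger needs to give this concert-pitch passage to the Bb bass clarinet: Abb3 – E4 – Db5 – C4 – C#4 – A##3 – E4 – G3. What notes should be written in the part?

Bbb4 F#5 Eb6 D5 D#5 B##4 F#5 A4

Written C4 sounds as Bb2 on the Bb bass clarinet, so concert pitches are written a major ninth up.
Abb3 to Bbb4
E4 to F#5
Db5 to Eb6
C4 to D5
C#4 to D#5
A##3 to B##4
E4 to F#5
G3 to A4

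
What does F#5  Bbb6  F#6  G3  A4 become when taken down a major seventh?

F#5: a seventh down reaches G, and 11 semitones makes it G4.
Bbb6 down a major seventh is Cbb6.
F#6 down a major seventh is G5.
G3 down a major seventh is Ab2.
A major seventh down from A4 gives Bb3.

G4 Cbb6 G5 Ab2 Bb3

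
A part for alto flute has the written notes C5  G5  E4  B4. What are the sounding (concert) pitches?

G4 D5 B3 F#4

Written C4 on the alto flute sounds as G3, a perfect fourth lower; apply that shift to every note.
C5 to G4
G5 to D5
E4 to B3
B4 to F#4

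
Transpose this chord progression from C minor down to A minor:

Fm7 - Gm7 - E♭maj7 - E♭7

Dm7 Em7 Cmaj7 C7

C minor down to A minor is a minor third; each chord root moves by that interval while the quality stays the same.
Fm7: root F down a minor third → D, giving Dm7.
Gm7: root G down a minor third → E, giving Em7.
E♭maj7: root E♭ down a minor third → C, giving Cmaj7.
E♭7: root E♭ down a minor third → C, giving C7.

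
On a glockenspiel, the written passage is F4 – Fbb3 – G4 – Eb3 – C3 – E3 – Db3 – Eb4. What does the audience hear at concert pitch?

F6 Fbb5 G6 Eb5 C5 E5 Db5 Eb6

Written C4 on the glockenspiel sounds as C6, a perfect fifteenth higher; apply that shift to every note.
F4 to F6
Fbb3 to Fbb5
G4 to G6
Eb3 to Eb5
C3 to C5
E3 to E5
Db3 to Db5
Eb4 to Eb6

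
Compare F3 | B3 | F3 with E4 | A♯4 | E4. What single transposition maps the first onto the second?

From F3 to E4 is 7 letter names — a seventh of some quality.
F3 to E4 is 11 semitones, which makes it a major seventh; the second version is higher, so the direction is up.
Checking another pair — F3 → E4 — gives the same interval.

up a major seventh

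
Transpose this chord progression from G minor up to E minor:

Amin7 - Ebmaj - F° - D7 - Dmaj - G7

F#min7 Cmaj D° B7 Bmaj E7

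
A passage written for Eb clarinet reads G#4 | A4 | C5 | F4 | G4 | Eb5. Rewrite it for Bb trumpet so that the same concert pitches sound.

C#5 D5 F5 Bb4 C5 Ab5

First find concert pitch: the Eb clarinet sounds a minor third above written, so G#4 A4 C5 F4 G4 Eb5 sounds B4 C5 Eb5 Ab4 Bb4 Gb5.
Then write for Bb trumpet: it sounds a major second below written, so the part must be a major second above concert.
B4 → C#5
C5 → D5
Eb5 → F5
Ab4 → Bb4
Bb4 → C5
Gb5 → Ab5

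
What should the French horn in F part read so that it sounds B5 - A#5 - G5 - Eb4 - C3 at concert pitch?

F#6 E#6 D6 Bb4 G3

Written C4 sounds as F3 on the French horn in F, so concert pitches are written a perfect fifth up.
B5 gives F#6
A#5 gives E#6
G5 gives D6
Eb4 gives Bb4
C3 gives G3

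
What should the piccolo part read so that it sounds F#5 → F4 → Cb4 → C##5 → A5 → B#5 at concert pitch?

F#4 F3 Cb3 C##4 A4 B#4

The piccolo sounds a perfect octave above written, so the written part must be a perfect octave below concert — transpose each note down.
F#5 to F#4
F4 to F3
Cb4 to Cb3
C##5 to C##4
A5 to A4
B#5 to B#4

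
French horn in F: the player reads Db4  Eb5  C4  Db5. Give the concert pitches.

Gb3 Ab4 F3 Gb4

Written C4 on the French horn in F sounds as F3, a perfect fifth lower; apply that shift to every note.
Db4 -> Gb3
Eb5 -> Ab4
C4 -> F3
Db5 -> Gb4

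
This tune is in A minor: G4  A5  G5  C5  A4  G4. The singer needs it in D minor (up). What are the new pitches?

C5 D6 C6 F5 D5 C5

From A up to D is a perfect fourth; apply that to each pitch.
G4 -> C5
A5 -> D6
G5 -> C6
C5 -> F5
A4 -> D5
G4 -> C5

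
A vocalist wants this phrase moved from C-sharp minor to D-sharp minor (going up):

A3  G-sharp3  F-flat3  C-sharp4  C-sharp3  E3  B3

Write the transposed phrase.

B3 A#3 Gb3 D#4 D#3 F#3 C#4

From C-sharp up to D-sharp is a major second; apply that to each pitch.
A3 to B3
G#3 to A#3
Fb3 to Gb3
C#4 to D#4
C#3 to D#3
E3 to F#3
B3 to C#4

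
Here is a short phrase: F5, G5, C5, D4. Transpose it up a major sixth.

A major sixth up from F5 gives D6.
A major sixth up from G5 gives E6.
C5 up a major sixth is A5.
D4: a sixth up reaches B, and 9 semitones makes it B4.

D6 E6 A5 B4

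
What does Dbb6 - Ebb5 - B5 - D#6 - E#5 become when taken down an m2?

Dbb6 down a minor second is Cb6.
A minor second down from Ebb5 gives Db5.
B5 down a minor second is A#5.
D#6 down a minor second is C##6.
E#5 down a minor second is D##5.

Cb6 Db5 A#5 C##6 D##5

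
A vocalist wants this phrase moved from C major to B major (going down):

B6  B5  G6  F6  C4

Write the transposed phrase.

A#6 A#5 F#6 E6 B3

C major to B major down is a minor second, so every note moves down by that interval.
B6 -> A#6
B5 -> A#5
G6 -> F#6
F6 -> E6
C4 -> B3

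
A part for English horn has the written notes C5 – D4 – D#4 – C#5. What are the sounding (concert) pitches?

F4 G3 G#3 F#4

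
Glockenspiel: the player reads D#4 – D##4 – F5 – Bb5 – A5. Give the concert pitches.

D#6 D##6 F7 Bb7 A7

Written C4 on the glockenspiel sounds as C6, a perfect fifteenth higher; apply that shift to every note.
D#4 to D#6
D##4 to D##6
F5 to F7
Bb5 to Bb7
A5 to A7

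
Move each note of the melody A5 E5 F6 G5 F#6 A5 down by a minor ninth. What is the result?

G#4 D#4 E5 F#4 E#5 G#4

A5 to G#4
E5 to D#4
F6 to E5
G5 to F#4
F#6 to E#5
A5 to G#4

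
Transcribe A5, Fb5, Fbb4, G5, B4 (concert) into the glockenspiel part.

Written C4 sounds as C6 on the glockenspiel, so concert pitches are written a perfect fifteenth down.
A5 becomes A3
Fb5 becomes Fb3
Fbb4 becomes Fbb2
G5 becomes G3
B4 becomes B2

A3 Fb3 Fbb2 G3 B2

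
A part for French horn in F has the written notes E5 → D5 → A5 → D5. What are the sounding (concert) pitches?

A4 G4 D5 G4

Written C4 on the French horn in F sounds as F3, a perfect fifth lower; apply that shift to every note.
E5 becomes A4
D5 becomes G4
A5 becomes D5
D5 becomes G4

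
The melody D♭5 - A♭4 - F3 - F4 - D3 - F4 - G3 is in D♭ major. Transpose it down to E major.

From D♭ down to E is a diminished seventh; apply that to each pitch.
Db5 -> E4
Ab4 -> B3
F3 -> G#2
F4 -> G#3
D3 -> E#2
F4 -> G#3
G3 -> A#2

E4 B3 G#2 G#3 E#2 G#3 A#2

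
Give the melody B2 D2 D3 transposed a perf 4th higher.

E3 G2 G3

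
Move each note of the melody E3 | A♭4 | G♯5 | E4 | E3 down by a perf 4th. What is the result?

B2 Eb4 D#5 B3 B2

E3 down a perfect fourth is B2.
A perfect fourth down from Ab4 gives Eb4.
A perfect fourth down from G#5 gives D#5.
E4 down a perfect fourth is B3.
A perfect fourth down from E3 gives B2.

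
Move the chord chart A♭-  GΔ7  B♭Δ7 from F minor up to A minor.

C- BΔ7 DΔ7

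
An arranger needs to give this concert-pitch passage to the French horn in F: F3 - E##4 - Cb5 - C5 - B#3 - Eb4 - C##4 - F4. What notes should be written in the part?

C4 B##4 Gb5 G5 F##4 Bb4 G##4 C5

The French horn in F sounds a perfect fifth below written, so the written part must be a perfect fifth above concert — transpose each note up.
F3 → C4
E##4 → B##4
Cb5 → Gb5
C5 → G5
B#3 → F##4
Eb4 → Bb4
C##4 → G##4
F4 → C5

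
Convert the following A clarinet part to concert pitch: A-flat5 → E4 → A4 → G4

F5 C#4 F#4 E4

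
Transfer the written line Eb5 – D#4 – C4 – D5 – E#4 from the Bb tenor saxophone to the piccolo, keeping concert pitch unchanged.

Db3 C#2 Bb1 C3 D#2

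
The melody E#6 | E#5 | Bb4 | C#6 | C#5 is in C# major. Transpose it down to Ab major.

C6 C5 Gbb4 Ab5 Ab4

C# major to Ab major down is an augmented third, so every note moves down by that interval.
E#6 becomes C6
E#5 becomes C5
Bb4 becomes Gbb4
C#6 becomes Ab5
C#5 becomes Ab4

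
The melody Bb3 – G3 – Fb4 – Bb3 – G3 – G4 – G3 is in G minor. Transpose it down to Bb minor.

From G down to Bb is a major sixth; apply that to each pitch.
Bb3 -> Db3
G3 -> Bb2
Fb4 -> Abb3
Bb3 -> Db3
G3 -> Bb2
G4 -> Bb3
G3 -> Bb2

Db3 Bb2 Abb3 Db3 Bb2 Bb3 Bb2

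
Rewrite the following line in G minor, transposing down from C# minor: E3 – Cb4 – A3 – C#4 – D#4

C# minor to G minor down is an augmented fourth, so every note moves down by that interval.
E3 → Bb2
Cb4 → Gbb3
A3 → Eb3
C#4 → G3
D#4 → A3

Bb2 Gbb3 Eb3 G3 A3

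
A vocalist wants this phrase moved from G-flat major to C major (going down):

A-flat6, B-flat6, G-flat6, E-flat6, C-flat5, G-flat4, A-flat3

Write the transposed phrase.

G-flat major to C major down is a diminished fifth, so every note moves down by that interval.
Ab6 -> D6
Bb6 -> E6
Gb6 -> C6
Eb6 -> A5
Cb5 -> F4
Gb4 -> C4
Ab3 -> D3

D6 E6 C6 A5 F4 C4 D3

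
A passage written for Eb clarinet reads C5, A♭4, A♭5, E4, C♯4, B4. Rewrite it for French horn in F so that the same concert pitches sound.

First find concert pitch: the Eb clarinet sounds a minor third above written, so C5 A♭4 A♭5 E4 C♯4 B4 sounds Eb5 Cb5 Cb6 G4 E4 D5.
Then write for French horn in F: it sounds a perfect fifth below written, so the part must be a perfect fifth above concert.
Eb5 → Bb5
Cb5 → Gb5
Cb6 → Gb6
G4 → D5
E4 → B4
D5 → A5

Bb5 Gb5 Gb6 D5 B4 A5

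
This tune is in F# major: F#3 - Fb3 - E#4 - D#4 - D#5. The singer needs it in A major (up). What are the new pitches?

F# major to A major up is a minor third, so every note moves up by that interval.
F#3 -> A3
Fb3 -> Abb3
E#4 -> G#4
D#4 -> F#4
D#5 -> F#5

A3 Abb3 G#4 F#4 F#5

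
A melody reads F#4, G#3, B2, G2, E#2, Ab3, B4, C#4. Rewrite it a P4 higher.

B4 C#4 E3 C3 A#2 Db4 E5 F#4

F#4 -> B4
G#3 -> C#4
B2 -> E3
G2 -> C3
E#2 -> A#2
Ab3 -> Db4
B4 -> E5
C#4 -> F#4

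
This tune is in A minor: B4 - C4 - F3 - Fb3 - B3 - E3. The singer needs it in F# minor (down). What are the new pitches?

G#4 A3 D3 Db3 G#3 C#3

From A down to F# is a minor third; apply that to each pitch.
B4 to G#4
C4 to A3
F3 to D3
Fb3 to Db3
B3 to G#3
E3 to C#3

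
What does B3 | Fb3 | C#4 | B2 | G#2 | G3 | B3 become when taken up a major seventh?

A major seventh up from B3 gives A#4.
Fb3: a seventh up reaches E, and 11 semitones makes it Eb4.
C#4: a seventh up reaches B, and 11 semitones makes it B#4.
A major seventh up from B2 gives A#3.
G#2: a seventh up reaches F, and 11 semitones makes it F##3.
G3: a seventh up reaches F, and 11 semitones makes it F#4.
B3 up a major seventh is A#4.

A#4 Eb4 B#4 A#3 F##3 F#4 A#4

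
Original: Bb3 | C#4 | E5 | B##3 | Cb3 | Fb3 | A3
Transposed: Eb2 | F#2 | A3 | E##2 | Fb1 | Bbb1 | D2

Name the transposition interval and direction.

Take the first pair: Bb3 → Eb2. B to E spans 12 letter names, so the interval is some kind of twelfth.
Eb2 to Bb3 is 19 semitones, which makes it a perfect twelfth; the second version is lower, so the direction is down.
Checking another pair — A3 → D2 — gives the same interval.

down a perfect twelfth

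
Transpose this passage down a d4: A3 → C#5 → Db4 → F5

A3 to E#3
C#5 to G##4
Db4 to A3
F5 to C#5

E#3 G##4 A3 C#5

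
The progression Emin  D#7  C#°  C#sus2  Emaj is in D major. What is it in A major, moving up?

Bmin A#7 G#° G#sus2 Bmaj

D major up to A major is a perfect fifth; each chord root moves by that interval while the quality stays the same.
Emin: root E up a perfect fifth → B, giving Bmin.
D#7: root D# up a perfect fifth → A#, giving A#7.
C#°: root C# up a perfect fifth → G#, giving G#°.
C#sus2: root C# up a perfect fifth → G#, giving G#sus2.
Emaj: root E up a perfect fifth → B, giving Bmaj.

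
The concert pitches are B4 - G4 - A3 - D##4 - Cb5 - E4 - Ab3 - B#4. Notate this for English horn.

F#5 D5 E4 A##4 Gb5 B4 Eb4 F##5

Written C4 sounds as F3 on the English horn, so concert pitches are written a perfect fifth up.
B4 gives F#5
G4 gives D5
A3 gives E4
D##4 gives A##4
Cb5 gives Gb5
E4 gives B4
Ab3 gives Eb4
B#4 gives F##5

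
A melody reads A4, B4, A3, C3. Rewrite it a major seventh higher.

A4 to G#5
B4 to A#5
A3 to G#4
C3 to B3

G#5 A#5 G#4 B3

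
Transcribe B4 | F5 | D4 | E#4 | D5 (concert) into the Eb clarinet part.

G#4 D5 B3 C##4 B4

Written C4 sounds as Eb4 on the Eb clarinet, so concert pitches are written a minor third down.
B4 gives G#4
F5 gives D5
D4 gives B3
E#4 gives C##4
D5 gives B4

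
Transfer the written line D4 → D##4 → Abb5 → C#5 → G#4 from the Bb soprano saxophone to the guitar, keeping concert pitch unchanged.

C5 C##5 Gbb6 B5 F#5

First find concert pitch: the Bb soprano saxophone sounds a major second below written, so D4 D##4 Abb5 C#5 G#4 sounds C4 C##4 Gbb5 B4 F#4.
Then write for guitar: it sounds a perfect octave below written, so the part must be a perfect octave above concert.
C4 → C5
C##4 → C##5
Gbb5 → Gbb6
B4 → B5
F#4 → F#5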